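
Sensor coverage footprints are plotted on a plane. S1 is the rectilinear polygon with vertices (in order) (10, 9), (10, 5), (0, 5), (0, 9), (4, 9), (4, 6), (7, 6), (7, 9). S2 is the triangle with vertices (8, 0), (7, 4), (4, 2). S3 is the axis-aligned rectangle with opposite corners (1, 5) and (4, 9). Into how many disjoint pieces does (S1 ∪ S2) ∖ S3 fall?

(S1 ∪ S2) ∖ S3 splits into 3 disjoint pieces (area 15, area 4, area 7).

3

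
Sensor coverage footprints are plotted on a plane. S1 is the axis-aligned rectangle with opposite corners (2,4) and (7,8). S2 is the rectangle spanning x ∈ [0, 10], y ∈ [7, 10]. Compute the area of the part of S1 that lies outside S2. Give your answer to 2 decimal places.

15.00

|S1∩S2|: x∈[2,7], y∈[7,8] → 5·1 = 5.
|S1| = 20.
|S1 ∖ S2| = |S1| − |S1∩S2| = 20 − 5 = 15.00.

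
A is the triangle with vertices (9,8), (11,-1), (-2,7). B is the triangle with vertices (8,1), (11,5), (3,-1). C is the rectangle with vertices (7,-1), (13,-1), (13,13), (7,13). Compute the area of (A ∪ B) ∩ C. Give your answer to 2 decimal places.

The region (A ∪ B) ∩ C is the polygon with vertices (11,5), (9.971,3.629), (11,-1), (7.848,0.939), (7,0.6), (7,7.818), (9,8), (9.857,4.143).
By the shoelace formula its area is 22.60.

22.60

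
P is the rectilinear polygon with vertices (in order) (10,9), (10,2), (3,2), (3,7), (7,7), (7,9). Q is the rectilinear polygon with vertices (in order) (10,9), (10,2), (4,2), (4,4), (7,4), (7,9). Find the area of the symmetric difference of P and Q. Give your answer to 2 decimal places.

14.00

|P| = 41, |Q| = 27, |P∩Q| = 27.
|P △ Q| = |P| + |Q| − 2·|P∩Q| = 41 + 27 − 54 = 14.00.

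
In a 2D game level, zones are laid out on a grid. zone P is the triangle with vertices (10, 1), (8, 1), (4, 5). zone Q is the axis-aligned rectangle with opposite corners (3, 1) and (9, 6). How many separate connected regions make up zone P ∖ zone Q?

zone P ∖ zone Q is a single connected region.

1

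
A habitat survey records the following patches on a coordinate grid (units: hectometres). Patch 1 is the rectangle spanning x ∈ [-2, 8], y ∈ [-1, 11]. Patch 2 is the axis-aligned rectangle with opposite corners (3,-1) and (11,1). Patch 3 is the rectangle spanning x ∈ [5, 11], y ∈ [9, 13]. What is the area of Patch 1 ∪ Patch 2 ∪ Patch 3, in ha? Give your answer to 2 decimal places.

144.00

By inclusion–exclusion:
Individual areas: |Patch 1| = 120, |Patch 2| = 16, |Patch 3| = 24.
|Patch 1∩Patch 2|: x∈[3,8], y∈[-1,1] → 5·2 = 10.
|Patch 1∩Patch 3|: x∈[5,8], y∈[9,11] → 3·2 = 6.
|Patch 2∩Patch 3| = 0 (no overlap).
|Patch 1∩Patch 2∩Patch 3| = 0.
|Patch 1 ∪ Patch 2 ∪ Patch 3| = 160 − 16 + 0 = 144.00.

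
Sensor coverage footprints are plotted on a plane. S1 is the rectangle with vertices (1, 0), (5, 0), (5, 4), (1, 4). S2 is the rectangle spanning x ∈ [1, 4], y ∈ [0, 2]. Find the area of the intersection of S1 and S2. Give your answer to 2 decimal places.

6.00

|S1∩S2|: x∈[1,4], y∈[0,2] → 3·2 = 6.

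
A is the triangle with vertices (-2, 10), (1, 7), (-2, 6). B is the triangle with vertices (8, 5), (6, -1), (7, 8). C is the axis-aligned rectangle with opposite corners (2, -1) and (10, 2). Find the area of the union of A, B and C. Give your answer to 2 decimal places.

By inclusion–exclusion:
Individual areas: |A| = 6, |B| = 6, |C| = 24.
|A∩B| = 0.
|A∩C| = 0.
|B∩C| = 1.
|A∩B∩C| = 0.
|A ∪ B ∪ C| = 36 − 1 + 0 = 35.00.

35.00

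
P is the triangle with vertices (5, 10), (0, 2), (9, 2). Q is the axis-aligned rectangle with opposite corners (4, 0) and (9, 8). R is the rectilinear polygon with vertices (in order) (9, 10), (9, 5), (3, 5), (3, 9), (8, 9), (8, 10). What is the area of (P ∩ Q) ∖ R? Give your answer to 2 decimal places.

|P ∩ Q| = 21.
|(P ∩ Q) ∩ R| = 8.25.
|(P ∩ Q) ∖ R| = 21 − 8.25 = 12.75.

12.75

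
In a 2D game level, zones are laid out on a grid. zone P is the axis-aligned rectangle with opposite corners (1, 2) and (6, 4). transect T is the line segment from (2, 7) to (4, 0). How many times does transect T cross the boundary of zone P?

2

The segment meets the boundary at (3.429,2), (2.857,4).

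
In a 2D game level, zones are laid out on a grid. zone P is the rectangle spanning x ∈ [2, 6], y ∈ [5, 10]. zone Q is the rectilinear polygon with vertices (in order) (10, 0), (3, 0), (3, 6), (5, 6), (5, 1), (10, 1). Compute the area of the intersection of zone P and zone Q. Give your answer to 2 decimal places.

The intersection is the polygon with vertices (3,5), (3,6), (5,6), (5,5).
By the shoelace formula its area is 2.00.

2.00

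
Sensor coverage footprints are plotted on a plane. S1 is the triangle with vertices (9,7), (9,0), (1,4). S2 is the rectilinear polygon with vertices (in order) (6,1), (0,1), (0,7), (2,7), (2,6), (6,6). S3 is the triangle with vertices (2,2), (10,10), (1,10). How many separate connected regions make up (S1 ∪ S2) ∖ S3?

1

(S1 ∪ S2) ∖ S3 is a single connected region.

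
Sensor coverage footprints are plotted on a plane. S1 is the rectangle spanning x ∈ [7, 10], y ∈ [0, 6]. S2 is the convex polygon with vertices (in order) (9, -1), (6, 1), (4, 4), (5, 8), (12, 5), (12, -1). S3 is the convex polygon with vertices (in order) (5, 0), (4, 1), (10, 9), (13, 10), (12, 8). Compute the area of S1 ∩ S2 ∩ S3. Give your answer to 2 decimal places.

5.60

The intersection is the polygon with vertices (7,5), (7.75,6), (9.667,6), (10,5.857), (10,5.714), (7,2.286).
By the shoelace formula its area is 5.60.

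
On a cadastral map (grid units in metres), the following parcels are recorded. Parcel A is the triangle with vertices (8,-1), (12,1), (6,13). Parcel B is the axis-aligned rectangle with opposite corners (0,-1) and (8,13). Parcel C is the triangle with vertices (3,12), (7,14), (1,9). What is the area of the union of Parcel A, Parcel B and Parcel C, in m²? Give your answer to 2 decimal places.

132.40

By inclusion–exclusion:
Individual areas: |Parcel A| = 30, |Parcel B| = 112, |Parcel C| = 4.
|Parcel A∩Parcel B| = 10.
|Parcel A∩Parcel C| = 0.
|Parcel B∩Parcel C| = 3.6.
|Parcel A∩Parcel B∩Parcel C| = 0.
|Parcel A ∪ Parcel B ∪ Parcel C| = 146 − 13.6 + 0 = 132.40.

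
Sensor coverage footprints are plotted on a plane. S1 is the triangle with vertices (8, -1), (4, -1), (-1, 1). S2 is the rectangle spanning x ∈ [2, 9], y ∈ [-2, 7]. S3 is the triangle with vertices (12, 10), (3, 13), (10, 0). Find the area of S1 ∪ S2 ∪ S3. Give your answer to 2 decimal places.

104.68

By inclusion–exclusion:
Individual areas: |S1| = 4, |S2| = 63, |S3| = 48.
|S1∩S2| = 3.2.
|S1∩S3| = 0.
|S2∩S3| = 7.1209.
|S1∩S2∩S3| = 0.
|S1 ∪ S2 ∪ S3| = 115 − 10.3209 + 0 = 104.68.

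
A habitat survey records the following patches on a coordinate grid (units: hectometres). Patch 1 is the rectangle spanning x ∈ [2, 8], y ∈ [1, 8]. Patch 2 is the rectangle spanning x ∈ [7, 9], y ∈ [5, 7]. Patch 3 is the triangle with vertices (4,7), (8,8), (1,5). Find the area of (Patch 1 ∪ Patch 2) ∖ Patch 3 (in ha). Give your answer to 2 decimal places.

41.62

|Patch 1 ∪ Patch 2| = 44.
|(Patch 1 ∪ Patch 2) ∩ Patch 3| = 2.381.
|(Patch 1 ∪ Patch 2) ∖ Patch 3| = 44 − 2.381 = 41.62.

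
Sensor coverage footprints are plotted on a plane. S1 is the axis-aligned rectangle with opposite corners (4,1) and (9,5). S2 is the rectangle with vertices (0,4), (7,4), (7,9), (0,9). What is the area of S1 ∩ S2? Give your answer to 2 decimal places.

3.00

|S1∩S2|: x∈[4,7], y∈[4,5] → 3·1 = 3.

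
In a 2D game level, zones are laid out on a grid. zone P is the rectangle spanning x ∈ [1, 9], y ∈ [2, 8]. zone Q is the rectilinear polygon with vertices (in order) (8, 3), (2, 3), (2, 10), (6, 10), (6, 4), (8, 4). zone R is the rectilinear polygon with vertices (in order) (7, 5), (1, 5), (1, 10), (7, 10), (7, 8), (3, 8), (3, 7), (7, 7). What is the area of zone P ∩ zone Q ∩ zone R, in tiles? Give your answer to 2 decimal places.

9.00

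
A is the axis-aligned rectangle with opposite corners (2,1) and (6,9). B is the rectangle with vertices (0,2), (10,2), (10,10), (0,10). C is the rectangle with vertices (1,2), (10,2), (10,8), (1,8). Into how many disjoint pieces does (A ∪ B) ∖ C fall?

2

(A ∪ B) ∖ C splits into 2 disjoint pieces (area 4, area 26).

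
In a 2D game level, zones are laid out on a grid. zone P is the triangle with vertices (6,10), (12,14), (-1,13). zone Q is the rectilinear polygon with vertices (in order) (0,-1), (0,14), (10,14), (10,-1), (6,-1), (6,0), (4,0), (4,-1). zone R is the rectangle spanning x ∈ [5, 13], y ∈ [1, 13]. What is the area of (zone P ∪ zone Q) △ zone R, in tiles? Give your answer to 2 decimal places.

|zone P ∪ zone Q| = 149.4322.
|(zone P ∪ zone Q) ∩ zone R| = 60.0833.
|(zone P ∪ zone Q) △ zone R| = 149.4322 + 96 − 120.1667 = 125.27.

125.27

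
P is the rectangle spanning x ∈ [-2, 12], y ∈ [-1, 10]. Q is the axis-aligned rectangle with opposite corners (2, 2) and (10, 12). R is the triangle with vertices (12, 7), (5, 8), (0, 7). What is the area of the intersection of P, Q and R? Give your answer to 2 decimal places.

The intersection is the polygon with vertices (10,7), (2,7), (2,7.4), (5,8), (10,7.286).
By the shoelace formula its area is 5.31.

5.31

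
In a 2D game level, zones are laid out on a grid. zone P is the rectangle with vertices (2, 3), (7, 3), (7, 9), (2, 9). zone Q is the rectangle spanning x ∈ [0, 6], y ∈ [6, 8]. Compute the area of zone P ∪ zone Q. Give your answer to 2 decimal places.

34.00

By inclusion–exclusion:
Individual areas: |zone P| = 30, |zone Q| = 12.
|zone P∩zone Q|: x∈[2,6], y∈[6,8] → 4·2 = 8.
|zone P ∪ zone Q| = 42 − 8 = 34.00.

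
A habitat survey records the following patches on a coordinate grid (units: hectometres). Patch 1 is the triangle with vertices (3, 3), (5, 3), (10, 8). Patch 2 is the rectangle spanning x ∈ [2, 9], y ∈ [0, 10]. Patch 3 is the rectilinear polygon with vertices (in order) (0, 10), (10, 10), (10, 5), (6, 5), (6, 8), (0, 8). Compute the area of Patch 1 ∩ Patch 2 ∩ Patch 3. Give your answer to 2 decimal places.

The intersection is the polygon with vertices (9,7.286), (9,7), (7,5), (6,5), (6,5.143).
By the shoelace formula its area is 1.64.

1.64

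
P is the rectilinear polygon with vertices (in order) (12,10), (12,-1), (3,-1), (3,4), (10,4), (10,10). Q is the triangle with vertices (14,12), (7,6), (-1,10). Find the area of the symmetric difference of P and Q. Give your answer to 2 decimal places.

|P| = 57, |Q| = 38, |P∩Q| = 1.1905.
|P △ Q| = |P| + |Q| − 2·|P∩Q| = 57 + 38 − 2.381 = 92.62.

92.62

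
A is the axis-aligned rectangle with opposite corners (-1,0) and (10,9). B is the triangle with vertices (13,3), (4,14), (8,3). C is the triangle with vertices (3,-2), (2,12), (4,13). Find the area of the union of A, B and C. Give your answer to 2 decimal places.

By inclusion–exclusion:
Individual areas: |A| = 99, |B| = 27.5, |C| = 14.5.
|A∩B| = 16.3182.
|A∩C| = 8.0786.
|B∩C| = 0.
|A∩B∩C| = 0.
|A ∪ B ∪ C| = 141 − 24.3968 + 0 = 116.60.

116.60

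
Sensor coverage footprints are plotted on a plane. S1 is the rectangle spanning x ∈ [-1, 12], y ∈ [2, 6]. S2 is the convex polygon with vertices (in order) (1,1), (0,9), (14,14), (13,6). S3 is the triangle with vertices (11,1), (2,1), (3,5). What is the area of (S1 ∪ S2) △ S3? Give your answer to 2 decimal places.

|S1 ∪ S2| = 125.9083.
|(S1 ∪ S2) ∩ S3| = 10.4326.
|(S1 ∪ S2) △ S3| = 125.9083 + 18 − 20.8651 = 123.04.

123.04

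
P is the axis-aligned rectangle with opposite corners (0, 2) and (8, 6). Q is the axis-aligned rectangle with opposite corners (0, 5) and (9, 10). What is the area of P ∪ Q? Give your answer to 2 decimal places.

By inclusion–exclusion:
Individual areas: |P| = 32, |Q| = 45.
|P∩Q|: x∈[0,8], y∈[5,6] → 8·1 = 8.
|P ∪ Q| = 77 − 8 = 69.00.

69.00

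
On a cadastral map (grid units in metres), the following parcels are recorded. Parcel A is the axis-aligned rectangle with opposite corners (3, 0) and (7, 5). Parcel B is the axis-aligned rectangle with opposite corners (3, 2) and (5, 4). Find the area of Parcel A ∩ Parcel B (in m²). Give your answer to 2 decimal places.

|Parcel A∩Parcel B|: x∈[3,5], y∈[2,4] → 2·2 = 4.

4.00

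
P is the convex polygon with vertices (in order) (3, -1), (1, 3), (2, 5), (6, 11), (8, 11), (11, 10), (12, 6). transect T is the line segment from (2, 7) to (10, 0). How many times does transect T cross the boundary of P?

The segment meets the boundary at (7.311,2.353), (2.842,6.263).

2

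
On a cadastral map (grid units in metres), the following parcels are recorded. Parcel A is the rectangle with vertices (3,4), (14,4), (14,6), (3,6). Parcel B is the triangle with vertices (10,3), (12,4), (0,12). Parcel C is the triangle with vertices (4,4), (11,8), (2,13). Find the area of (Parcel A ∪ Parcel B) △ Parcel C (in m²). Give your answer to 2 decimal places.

46.55

|Parcel A ∪ Parcel B| = 30.5556.
|(Parcel A ∪ Parcel B) ∩ Parcel C| = 9.7529.
|(Parcel A ∪ Parcel B) △ Parcel C| = 30.5556 + 35.5 − 19.5058 = 46.55.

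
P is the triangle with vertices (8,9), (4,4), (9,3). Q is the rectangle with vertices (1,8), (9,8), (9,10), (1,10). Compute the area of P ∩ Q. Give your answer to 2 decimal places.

The intersection is the polygon with vertices (8,9), (8.167,8), (7.2,8).
By the shoelace formula its area is 0.48.

0.48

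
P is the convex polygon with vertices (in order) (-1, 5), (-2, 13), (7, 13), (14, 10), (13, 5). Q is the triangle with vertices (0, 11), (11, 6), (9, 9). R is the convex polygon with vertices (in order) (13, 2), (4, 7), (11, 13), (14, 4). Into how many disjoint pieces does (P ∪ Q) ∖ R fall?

2

(P ∪ Q) ∖ R splits into 2 disjoint pieces (area 66.3143, area 4.75).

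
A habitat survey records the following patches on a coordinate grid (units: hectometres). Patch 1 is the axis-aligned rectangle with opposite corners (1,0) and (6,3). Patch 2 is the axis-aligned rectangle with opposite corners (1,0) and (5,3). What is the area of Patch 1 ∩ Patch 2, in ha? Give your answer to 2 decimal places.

|Patch 1∩Patch 2|: x∈[1,5], y∈[0,3] → 4·3 = 12.

12.00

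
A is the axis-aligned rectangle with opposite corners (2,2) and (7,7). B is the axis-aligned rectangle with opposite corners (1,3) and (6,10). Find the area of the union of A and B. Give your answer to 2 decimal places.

By inclusion–exclusion:
Individual areas: |A| = 25, |B| = 35.
|A∩B|: x∈[2,6], y∈[3,7] → 4·4 = 16.
|A ∪ B| = 60 − 16 = 44.00.

44.00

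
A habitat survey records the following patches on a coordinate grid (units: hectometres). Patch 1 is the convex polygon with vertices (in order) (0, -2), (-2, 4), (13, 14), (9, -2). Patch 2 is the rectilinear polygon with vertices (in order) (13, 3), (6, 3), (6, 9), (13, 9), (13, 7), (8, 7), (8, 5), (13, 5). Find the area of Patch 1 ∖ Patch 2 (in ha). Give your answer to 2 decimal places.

|Patch 1| = 127, |Patch 1∩Patch 2| = 24.
|Patch 1 ∖ Patch 2| = |Patch 1| − |Patch 1∩Patch 2| = 127 − 24 = 103.00.

103.00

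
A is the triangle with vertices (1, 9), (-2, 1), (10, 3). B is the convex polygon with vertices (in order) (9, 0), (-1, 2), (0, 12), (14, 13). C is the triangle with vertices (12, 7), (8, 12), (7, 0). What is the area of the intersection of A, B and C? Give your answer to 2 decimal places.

2.79

The intersection is the polygon with vertices (9.419,3.387), (9.027,2.838), (7.211,2.535), (7.395,4.737).
By the shoelace formula its area is 2.79.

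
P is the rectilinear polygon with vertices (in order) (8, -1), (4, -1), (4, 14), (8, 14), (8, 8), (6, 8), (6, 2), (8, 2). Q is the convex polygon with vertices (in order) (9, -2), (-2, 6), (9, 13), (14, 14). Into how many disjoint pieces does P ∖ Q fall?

2

P ∖ Q splits into 2 disjoint pieces (area 4.7784, area 11.6364).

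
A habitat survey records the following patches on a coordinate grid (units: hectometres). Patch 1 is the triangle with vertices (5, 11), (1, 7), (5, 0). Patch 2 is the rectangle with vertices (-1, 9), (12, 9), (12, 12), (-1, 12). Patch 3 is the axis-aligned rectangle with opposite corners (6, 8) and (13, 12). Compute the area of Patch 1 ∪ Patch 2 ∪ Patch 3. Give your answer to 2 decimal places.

69.00

By inclusion–exclusion:
Individual areas: |Patch 1| = 22, |Patch 2| = 39, |Patch 3| = 28.
|Patch 1∩Patch 2| = 2.
|Patch 1∩Patch 3| = 0.
|Patch 2∩Patch 3|: x∈[6,12], y∈[9,12] → 6·3 = 18.
|Patch 1∩Patch 2∩Patch 3| = 0.
|Patch 1 ∪ Patch 2 ∪ Patch 3| = 89 − 20 + 0 = 69.00.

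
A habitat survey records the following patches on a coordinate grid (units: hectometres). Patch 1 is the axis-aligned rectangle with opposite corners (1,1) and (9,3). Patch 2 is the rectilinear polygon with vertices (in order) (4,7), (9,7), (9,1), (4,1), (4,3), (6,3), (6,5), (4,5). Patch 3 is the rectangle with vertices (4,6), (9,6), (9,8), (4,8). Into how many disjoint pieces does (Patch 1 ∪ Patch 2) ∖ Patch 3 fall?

1

(Patch 1 ∪ Patch 2) ∖ Patch 3 is a single connected region.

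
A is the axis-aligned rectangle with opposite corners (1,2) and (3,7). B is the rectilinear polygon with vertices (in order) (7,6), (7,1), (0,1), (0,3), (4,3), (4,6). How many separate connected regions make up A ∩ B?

1

A ∩ B is a single connected region.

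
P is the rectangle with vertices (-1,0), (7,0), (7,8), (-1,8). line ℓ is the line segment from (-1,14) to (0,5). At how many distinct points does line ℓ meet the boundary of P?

The segment meets the boundary at (-0.333,8).

1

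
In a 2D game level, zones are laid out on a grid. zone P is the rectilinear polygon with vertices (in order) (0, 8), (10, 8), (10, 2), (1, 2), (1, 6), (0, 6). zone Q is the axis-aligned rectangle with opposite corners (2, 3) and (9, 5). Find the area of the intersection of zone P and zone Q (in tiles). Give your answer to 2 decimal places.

The intersection is the polygon with vertices (2,3), (2,5), (9,5), (9,3).
By the shoelace formula its area is 14.00.

14.00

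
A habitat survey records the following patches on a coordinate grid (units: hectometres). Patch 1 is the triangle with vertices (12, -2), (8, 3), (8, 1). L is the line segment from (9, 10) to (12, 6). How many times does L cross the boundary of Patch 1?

0

The segment lies entirely outside Patch 1 and never meets its boundary.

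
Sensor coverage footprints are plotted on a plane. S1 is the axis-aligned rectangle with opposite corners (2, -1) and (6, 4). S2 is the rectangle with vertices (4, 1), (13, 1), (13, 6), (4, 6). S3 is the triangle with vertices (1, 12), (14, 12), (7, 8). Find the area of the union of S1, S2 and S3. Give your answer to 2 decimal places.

By inclusion–exclusion:
Individual areas: |S1| = 20, |S2| = 45, |S3| = 26.
|S1∩S2|: x∈[4,6], y∈[1,4] → 2·3 = 6.
|S1∩S3| = 0.
|S2∩S3| = 0.
|S1∩S2∩S3| = 0.
|S1 ∪ S2 ∪ S3| = 91 − 6 + 0 = 85.00.

85.00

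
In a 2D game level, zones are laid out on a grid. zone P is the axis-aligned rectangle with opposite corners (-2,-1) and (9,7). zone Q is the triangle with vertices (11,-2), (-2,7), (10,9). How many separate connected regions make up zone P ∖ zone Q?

zone P ∖ zone Q is a single connected region.

1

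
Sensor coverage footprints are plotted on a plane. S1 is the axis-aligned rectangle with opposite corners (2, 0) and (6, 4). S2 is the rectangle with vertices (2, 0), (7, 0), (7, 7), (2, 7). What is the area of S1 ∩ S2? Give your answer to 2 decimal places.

16.00

|S1∩S2|: x∈[2,6], y∈[0,4] → 4·4 = 16.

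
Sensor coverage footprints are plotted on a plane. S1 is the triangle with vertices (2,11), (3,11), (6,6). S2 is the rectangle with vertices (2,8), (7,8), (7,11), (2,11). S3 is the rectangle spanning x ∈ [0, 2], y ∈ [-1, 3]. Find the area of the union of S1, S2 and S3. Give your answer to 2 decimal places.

By inclusion–exclusion:
Individual areas: |S1| = 2.5, |S2| = 15, |S3| = 8.
|S1∩S2| = 2.1.
|S1∩S3| = 0.
|S2∩S3| = 0 (no overlap).
|S1∩S2∩S3| = 0.
|S1 ∪ S2 ∪ S3| = 25.5 − 2.1 + 0 = 23.40.

23.40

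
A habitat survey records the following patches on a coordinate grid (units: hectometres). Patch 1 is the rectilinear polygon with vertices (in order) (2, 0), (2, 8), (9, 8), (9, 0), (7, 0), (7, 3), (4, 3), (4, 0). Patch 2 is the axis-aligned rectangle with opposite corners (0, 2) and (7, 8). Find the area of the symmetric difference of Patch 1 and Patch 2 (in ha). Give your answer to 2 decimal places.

|Patch 1| = 47, |Patch 2| = 42, |Patch 1∩Patch 2| = 27.
|Patch 1 △ Patch 2| = |Patch 1| + |Patch 2| − 2·|Patch 1∩Patch 2| = 47 + 42 − 54 = 35.00.

35.00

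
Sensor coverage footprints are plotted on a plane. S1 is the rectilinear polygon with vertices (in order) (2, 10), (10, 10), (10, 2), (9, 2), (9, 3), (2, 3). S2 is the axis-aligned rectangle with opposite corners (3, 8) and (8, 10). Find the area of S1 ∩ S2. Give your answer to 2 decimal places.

10.00

The intersection is the polygon with vertices (8,10), (8,8), (3,8), (3,10).
By the shoelace formula its area is 10.00.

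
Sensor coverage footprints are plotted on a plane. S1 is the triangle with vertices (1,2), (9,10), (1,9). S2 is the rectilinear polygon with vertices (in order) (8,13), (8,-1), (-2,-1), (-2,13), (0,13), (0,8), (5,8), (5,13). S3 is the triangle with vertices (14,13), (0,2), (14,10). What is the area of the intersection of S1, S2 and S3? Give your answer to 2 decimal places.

The intersection is the polygon with vertices (1,2.786), (4.667,5.667), (2.333,3.333), (1,2.571).
By the shoelace formula its area is 1.06.

1.06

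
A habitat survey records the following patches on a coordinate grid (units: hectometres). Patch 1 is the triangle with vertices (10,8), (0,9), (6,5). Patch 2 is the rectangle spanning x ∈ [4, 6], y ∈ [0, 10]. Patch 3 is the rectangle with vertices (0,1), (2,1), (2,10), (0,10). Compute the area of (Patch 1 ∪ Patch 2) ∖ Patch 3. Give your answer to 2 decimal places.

|Patch 1 ∪ Patch 2| = 31.3333.
|(Patch 1 ∪ Patch 2) ∩ Patch 3| = 1.1333.
|(Patch 1 ∪ Patch 2) ∖ Patch 3| = 31.3333 − 1.1333 = 30.20.

30.20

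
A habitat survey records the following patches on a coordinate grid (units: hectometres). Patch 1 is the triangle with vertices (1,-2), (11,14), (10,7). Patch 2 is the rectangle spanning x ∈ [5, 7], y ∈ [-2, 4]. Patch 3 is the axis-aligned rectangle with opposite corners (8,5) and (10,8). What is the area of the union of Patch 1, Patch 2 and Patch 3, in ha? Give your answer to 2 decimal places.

39.00

By inclusion–exclusion:
Individual areas: |Patch 1| = 27, |Patch 2| = 12, |Patch 3| = 6.
|Patch 1∩Patch 2| = 2.
|Patch 1∩Patch 3| = 4.
|Patch 2∩Patch 3| = 0 (no overlap).
|Patch 1∩Patch 2∩Patch 3| = 0.
|Patch 1 ∪ Patch 2 ∪ Patch 3| = 45 − 6 + 0 = 39.00.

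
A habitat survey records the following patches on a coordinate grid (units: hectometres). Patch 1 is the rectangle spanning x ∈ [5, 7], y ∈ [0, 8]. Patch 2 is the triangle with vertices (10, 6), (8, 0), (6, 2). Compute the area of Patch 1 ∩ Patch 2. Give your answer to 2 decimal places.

1.00

The intersection is the polygon with vertices (7,1), (6,2), (7,3).
By the shoelace formula its area is 1.00.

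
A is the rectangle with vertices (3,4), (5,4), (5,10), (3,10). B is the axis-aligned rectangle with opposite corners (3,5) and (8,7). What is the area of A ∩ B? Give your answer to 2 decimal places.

4.00

|A∩B|: x∈[3,5], y∈[5,7] → 2·2 = 4.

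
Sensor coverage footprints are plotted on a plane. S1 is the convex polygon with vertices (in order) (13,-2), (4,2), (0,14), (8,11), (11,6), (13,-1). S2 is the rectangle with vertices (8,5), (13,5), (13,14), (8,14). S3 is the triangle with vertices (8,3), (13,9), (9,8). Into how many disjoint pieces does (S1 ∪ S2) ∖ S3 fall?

(S1 ∪ S2) ∖ S3 is a single connected region.

1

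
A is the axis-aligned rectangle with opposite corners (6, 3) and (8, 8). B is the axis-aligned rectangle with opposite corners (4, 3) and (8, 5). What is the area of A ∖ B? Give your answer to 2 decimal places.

6.00

|A∩B|: x∈[6,8], y∈[3,5] → 2·2 = 4.
|A| = 10.
|A ∖ B| = |A| − |A∩B| = 10 − 4 = 6.00.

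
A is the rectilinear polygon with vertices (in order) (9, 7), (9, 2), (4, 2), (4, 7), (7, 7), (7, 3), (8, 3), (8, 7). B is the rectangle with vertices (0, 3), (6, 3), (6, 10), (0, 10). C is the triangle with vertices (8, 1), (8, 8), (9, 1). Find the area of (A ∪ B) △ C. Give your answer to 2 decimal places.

53.50

|A ∪ B| = 55.
|(A ∪ B) ∩ C| = 2.5.
|(A ∪ B) △ C| = 55 + 3.5 − 5 = 53.50.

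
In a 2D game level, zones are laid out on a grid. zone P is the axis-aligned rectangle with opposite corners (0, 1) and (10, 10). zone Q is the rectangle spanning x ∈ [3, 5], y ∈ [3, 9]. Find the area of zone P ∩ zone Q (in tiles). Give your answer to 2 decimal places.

12.00

|zone P∩zone Q|: x∈[3,5], y∈[3,9] → 2·6 = 12.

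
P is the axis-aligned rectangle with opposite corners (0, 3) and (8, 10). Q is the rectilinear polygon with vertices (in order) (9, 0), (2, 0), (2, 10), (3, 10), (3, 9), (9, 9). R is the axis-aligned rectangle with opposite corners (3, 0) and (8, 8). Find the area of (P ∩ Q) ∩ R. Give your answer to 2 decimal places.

The region (P ∩ Q) ∩ R is the polygon with vertices (3,3), (3,8), (8,8), (8,3).
By the shoelace formula its area is 25.00.

25.00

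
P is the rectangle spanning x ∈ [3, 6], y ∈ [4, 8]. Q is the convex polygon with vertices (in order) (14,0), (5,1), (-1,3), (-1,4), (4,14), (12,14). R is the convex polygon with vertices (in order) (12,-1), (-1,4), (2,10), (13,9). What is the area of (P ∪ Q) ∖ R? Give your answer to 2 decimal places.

|P ∪ Q| = 154.5.
|(P ∪ Q) ∩ R| = 99.0234.
|(P ∪ Q) ∖ R| = 154.5 − 99.0234 = 55.48.

55.48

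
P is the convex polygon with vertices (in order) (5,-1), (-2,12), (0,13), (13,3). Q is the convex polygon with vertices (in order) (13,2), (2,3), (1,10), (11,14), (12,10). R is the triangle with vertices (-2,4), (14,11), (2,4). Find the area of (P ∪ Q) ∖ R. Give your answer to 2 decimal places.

122.36

|P ∪ Q| = 133.039.
|(P ∪ Q) ∩ R| = 10.6795.
|(P ∪ Q) ∖ R| = 133.039 − 10.6795 = 122.36.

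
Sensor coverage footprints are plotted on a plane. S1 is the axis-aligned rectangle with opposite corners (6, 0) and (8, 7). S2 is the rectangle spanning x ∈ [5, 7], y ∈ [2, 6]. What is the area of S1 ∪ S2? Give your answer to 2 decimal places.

By inclusion–exclusion:
Individual areas: |S1| = 14, |S2| = 8.
|S1∩S2|: x∈[6,7], y∈[2,6] → 1·4 = 4.
|S1 ∪ S2| = 22 − 4 = 18.00.

18.00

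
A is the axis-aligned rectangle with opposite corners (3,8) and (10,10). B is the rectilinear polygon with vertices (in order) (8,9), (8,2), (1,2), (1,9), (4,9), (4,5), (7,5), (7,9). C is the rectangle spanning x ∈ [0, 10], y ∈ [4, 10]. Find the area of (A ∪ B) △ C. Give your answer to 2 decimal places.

39.00

|A ∪ B| = 49.
|(A ∪ B) ∩ C| = 35.
|(A ∪ B) △ C| = 49 + 60 − 70 = 39.00.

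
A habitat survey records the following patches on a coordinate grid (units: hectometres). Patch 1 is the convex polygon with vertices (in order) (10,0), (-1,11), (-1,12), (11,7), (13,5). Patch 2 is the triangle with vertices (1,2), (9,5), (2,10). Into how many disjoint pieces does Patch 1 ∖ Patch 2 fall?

1

Patch 1 ∖ Patch 2 is a single connected region.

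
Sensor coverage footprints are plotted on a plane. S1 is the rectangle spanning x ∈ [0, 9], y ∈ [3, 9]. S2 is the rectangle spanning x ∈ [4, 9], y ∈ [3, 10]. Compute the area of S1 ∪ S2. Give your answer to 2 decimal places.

59.00

By inclusion–exclusion:
Individual areas: |S1| = 54, |S2| = 35.
|S1∩S2|: x∈[4,9], y∈[3,9] → 5·6 = 30.
|S1 ∪ S2| = 89 − 30 = 59.00.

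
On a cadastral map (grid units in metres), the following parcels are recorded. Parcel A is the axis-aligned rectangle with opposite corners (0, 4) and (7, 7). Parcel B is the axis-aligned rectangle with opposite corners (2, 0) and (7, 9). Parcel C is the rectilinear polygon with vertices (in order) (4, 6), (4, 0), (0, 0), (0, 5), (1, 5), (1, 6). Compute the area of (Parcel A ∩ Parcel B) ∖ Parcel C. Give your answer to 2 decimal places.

|Parcel A ∩ Parcel B| = 15.
|(Parcel A ∩ Parcel B) ∩ Parcel C| = 4.
|(Parcel A ∩ Parcel B) ∖ Parcel C| = 15 − 4 = 11.00.

11.00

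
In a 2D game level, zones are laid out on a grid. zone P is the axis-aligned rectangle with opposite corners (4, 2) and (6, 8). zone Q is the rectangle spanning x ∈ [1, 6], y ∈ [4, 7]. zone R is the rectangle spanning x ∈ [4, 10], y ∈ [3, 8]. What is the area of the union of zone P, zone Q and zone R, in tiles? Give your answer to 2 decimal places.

41.00

By inclusion–exclusion:
Individual areas: |zone P| = 12, |zone Q| = 15, |zone R| = 30.
|zone P∩zone Q|: x∈[4,6], y∈[4,7] → 2·3 = 6.
|zone P∩zone R|: x∈[4,6], y∈[3,8] → 2·5 = 10.
|zone Q∩zone R|: x∈[4,6], y∈[4,7] → 2·3 = 6.
|zone P∩zone Q∩zone R| = 6.
|zone P ∪ zone Q ∪ zone R| = 57 − 22 + 6 = 41.00.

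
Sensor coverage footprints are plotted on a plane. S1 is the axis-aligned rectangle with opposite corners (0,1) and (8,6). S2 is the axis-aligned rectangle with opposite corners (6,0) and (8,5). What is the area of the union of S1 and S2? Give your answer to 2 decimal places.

By inclusion–exclusion:
Individual areas: |S1| = 40, |S2| = 10.
|S1∩S2|: x∈[6,8], y∈[1,5] → 2·4 = 8.
|S1 ∪ S2| = 50 − 8 = 42.00.

42.00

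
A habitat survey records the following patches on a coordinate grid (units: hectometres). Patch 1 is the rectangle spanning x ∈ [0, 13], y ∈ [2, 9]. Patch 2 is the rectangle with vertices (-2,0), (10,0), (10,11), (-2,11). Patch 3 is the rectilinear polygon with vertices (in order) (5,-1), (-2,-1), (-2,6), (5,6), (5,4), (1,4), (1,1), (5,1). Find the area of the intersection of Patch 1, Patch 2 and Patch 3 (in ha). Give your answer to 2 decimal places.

The intersection is the polygon with vertices (0,6), (5,6), (5,4), (1,4), (1,2), (0,2).
By the shoelace formula its area is 12.00.

12.00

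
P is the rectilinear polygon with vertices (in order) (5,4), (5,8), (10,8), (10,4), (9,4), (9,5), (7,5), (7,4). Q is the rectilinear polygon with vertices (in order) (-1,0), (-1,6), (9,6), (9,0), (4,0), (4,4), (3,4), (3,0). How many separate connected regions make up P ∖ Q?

P ∖ Q is a single connected region.

1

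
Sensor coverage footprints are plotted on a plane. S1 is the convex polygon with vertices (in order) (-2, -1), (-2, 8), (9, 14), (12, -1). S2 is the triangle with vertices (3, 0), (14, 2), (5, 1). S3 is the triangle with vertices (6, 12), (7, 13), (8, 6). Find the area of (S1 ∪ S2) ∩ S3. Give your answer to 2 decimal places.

3.99

The region (S1 ∪ S2) ∩ S3 is the polygon with vertices (7.012,12.916), (8,6), (6,12), (6.8,12.8).
By the shoelace formula its area is 3.99.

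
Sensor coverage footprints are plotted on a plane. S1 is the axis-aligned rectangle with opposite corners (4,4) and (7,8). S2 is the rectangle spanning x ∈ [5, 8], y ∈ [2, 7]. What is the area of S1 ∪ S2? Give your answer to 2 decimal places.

21.00

By inclusion–exclusion:
Individual areas: |S1| = 12, |S2| = 15.
|S1∩S2|: x∈[5,7], y∈[4,7] → 2·3 = 6.
|S1 ∪ S2| = 27 − 6 = 21.00.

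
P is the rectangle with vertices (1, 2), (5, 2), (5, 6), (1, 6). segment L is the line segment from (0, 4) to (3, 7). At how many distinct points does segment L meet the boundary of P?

The segment meets the boundary at (2,6), (1,5).

2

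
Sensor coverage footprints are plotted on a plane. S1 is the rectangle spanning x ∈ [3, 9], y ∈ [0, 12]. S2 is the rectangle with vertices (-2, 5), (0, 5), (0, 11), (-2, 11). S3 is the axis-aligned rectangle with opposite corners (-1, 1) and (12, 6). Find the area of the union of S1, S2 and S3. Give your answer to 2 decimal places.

By inclusion–exclusion:
Individual areas: |S1| = 72, |S2| = 12, |S3| = 65.
|S1∩S2| = 0 (no overlap).
|S1∩S3|: x∈[3,9], y∈[1,6] → 6·5 = 30.
|S2∩S3|: x∈[-1,0], y∈[5,6] → 1·1 = 1.
|S1∩S2∩S3| = 0.
|S1 ∪ S2 ∪ S3| = 149 − 31 + 0 = 118.00.

118.00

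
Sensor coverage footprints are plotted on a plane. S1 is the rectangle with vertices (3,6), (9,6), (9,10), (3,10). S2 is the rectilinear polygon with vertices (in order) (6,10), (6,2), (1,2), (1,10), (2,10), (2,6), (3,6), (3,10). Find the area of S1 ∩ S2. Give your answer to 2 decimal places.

The intersection is the polygon with vertices (6,10), (6,6), (3,6), (3,10).
By the shoelace formula its area is 12.00.

12.00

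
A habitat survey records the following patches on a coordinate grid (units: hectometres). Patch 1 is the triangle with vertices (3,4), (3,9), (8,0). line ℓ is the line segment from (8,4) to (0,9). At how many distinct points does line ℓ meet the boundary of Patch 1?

The segment meets the boundary at (3,7.125), (4.596,6.128).

2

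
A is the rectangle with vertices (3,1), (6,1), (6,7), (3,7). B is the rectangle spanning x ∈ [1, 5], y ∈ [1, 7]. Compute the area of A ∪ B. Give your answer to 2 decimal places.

30.00

By inclusion–exclusion:
Individual areas: |A| = 18, |B| = 24.
|A∩B|: x∈[3,5], y∈[1,7] → 2·6 = 12.
|A ∪ B| = 42 − 12 = 30.00.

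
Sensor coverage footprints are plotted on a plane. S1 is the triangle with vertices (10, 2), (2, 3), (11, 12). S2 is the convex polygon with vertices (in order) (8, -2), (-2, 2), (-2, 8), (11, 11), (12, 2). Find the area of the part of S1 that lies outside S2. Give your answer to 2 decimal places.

0.60

|S1| = 40.5, |S1∩S2| = 39.9012.
|S1 ∖ S2| = |S1| − |S1∩S2| = 40.5 − 39.9012 = 0.60.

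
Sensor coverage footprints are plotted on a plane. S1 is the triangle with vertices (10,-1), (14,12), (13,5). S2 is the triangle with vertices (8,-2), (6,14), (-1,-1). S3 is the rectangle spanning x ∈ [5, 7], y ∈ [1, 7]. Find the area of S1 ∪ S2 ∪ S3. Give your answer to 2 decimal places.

78.56

By inclusion–exclusion:
Individual areas: |S1| = 7.5, |S2| = 71, |S3| = 12.
|S1∩S2| = 0.
|S1∩S3| = 0.
|S2∩S3| = 11.9375.
|S1∩S2∩S3| = 0.
|S1 ∪ S2 ∪ S3| = 90.5 − 11.9375 + 0 = 78.56.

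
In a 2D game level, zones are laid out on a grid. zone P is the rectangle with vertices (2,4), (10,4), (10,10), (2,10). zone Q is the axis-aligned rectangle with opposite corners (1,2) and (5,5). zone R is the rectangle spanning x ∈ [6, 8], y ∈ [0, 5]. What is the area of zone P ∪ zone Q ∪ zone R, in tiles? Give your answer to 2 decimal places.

By inclusion–exclusion:
Individual areas: |zone P| = 48, |zone Q| = 12, |zone R| = 10.
|zone P∩zone Q|: x∈[2,5], y∈[4,5] → 3·1 = 3.
|zone P∩zone R|: x∈[6,8], y∈[4,5] → 2·1 = 2.
|zone Q∩zone R| = 0 (no overlap).
|zone P∩zone Q∩zone R| = 0.
|zone P ∪ zone Q ∪ zone R| = 70 − 5 + 0 = 65.00.

65.00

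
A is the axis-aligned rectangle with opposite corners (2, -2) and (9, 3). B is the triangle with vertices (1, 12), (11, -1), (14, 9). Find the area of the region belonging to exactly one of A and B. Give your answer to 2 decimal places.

|A| = 35, |B| = 69.5, |A∩B| = 0.7538.
|A △ B| = |A| + |B| − 2·|A∩B| = 35 + 69.5 − 1.5077 = 102.99.

102.99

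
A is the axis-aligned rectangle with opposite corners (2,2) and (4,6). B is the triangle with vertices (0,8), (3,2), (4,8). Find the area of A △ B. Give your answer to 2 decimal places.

11.33

|A| = 8, |B| = 12, |A∩B| = 4.3333.
|A △ B| = |A| + |B| − 2·|A∩B| = 8 + 12 − 8.6667 = 11.33.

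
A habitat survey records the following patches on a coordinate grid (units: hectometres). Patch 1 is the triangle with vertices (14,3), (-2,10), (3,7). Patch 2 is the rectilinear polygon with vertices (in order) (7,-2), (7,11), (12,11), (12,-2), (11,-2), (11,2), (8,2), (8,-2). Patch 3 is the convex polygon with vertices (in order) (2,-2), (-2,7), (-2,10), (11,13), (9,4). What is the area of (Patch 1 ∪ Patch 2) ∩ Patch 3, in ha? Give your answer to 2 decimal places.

25.85

The region (Patch 1 ∪ Patch 2) ∩ Patch 3 is the polygon with vertices (7,5.545), (3,7), (-2,10), (7,6.062), (7,11), (10.556,11), (9,4), (7,2.286).
By the shoelace formula its area is 25.85.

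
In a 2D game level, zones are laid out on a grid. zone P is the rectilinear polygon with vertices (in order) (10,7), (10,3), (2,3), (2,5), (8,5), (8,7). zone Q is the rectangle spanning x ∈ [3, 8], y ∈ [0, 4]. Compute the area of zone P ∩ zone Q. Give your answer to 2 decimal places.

5.00

The intersection is the polygon with vertices (3,3), (3,4), (8,4), (8,3).
By the shoelace formula its area is 5.00.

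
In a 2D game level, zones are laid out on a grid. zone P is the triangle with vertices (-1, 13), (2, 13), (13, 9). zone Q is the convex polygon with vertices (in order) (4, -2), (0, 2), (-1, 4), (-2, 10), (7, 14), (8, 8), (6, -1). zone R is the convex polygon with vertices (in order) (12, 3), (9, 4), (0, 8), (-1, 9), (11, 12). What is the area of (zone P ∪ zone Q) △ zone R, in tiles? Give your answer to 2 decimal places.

105.24

|zone P ∪ zone Q| = 108.2812.
|(zone P ∪ zone Q) ∩ zone R| = 31.7698.
|(zone P ∪ zone Q) △ zone R| = 108.2812 + 60.5 − 63.5397 = 105.24.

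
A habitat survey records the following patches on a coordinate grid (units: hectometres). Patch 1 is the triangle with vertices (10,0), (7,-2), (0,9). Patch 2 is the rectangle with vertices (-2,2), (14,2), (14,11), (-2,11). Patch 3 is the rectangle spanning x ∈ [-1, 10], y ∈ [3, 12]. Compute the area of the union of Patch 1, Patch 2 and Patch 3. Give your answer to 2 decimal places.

166.87

By inclusion–exclusion:
Individual areas: |Patch 1| = 23.5, |Patch 2| = 144, |Patch 3| = 99.
|Patch 1∩Patch 2| = 11.6313.
|Patch 1∩Patch 3| = 8.5455.
|Patch 2∩Patch 3|: x∈[-1,10], y∈[3,11] → 11·8 = 88.
|Patch 1∩Patch 2∩Patch 3| = 8.5455.
|Patch 1 ∪ Patch 2 ∪ Patch 3| = 266.5 − 108.1768 + 8.5455 = 166.87.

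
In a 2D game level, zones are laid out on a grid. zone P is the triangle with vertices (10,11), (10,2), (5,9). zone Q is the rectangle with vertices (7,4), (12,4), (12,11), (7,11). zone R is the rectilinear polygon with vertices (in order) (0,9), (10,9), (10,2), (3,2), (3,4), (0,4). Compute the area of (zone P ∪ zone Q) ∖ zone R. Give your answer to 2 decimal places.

|zone P ∪ zone Q| = 40.0286.
|(zone P ∪ zone Q) ∩ zone R| = 19.2286.
|(zone P ∪ zone Q) ∖ zone R| = 40.0286 − 19.2286 = 20.80.

20.80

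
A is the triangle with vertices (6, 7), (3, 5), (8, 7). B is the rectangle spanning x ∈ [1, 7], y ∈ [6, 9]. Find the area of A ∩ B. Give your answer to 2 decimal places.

The intersection is the polygon with vertices (6,7), (7,7), (7,6.6), (5.5,6), (4.5,6).
By the shoelace formula its area is 1.30.

1.30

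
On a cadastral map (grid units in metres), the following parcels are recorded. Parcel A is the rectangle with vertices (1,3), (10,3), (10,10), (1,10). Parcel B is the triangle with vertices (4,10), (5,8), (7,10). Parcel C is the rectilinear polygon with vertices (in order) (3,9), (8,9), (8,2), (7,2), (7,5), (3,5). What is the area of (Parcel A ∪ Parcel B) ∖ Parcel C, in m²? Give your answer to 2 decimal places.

|Parcel A ∪ Parcel B| = 63.
|(Parcel A ∪ Parcel B) ∩ Parcel C| = 22.
|(Parcel A ∪ Parcel B) ∖ Parcel C| = 63 − 22 = 41.00.

41.00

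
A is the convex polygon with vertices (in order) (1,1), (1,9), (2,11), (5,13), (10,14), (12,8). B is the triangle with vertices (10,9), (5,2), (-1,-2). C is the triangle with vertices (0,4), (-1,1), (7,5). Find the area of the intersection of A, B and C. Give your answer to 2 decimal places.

0.42

The intersection is the polygon with vertices (5.833,4.833), (7,5), (5,4).
By the shoelace formula its area is 0.42.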